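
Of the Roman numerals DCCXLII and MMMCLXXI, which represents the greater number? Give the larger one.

DCCXLII = 742
MMMCLXXI = 3171
3171 is larger

MMMCLXXI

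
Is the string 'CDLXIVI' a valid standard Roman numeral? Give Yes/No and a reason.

'CDLXIVI': I cannot come right after the subtractive pair IV: once I is subtracted in IV, the next symbol must be smaller than I

No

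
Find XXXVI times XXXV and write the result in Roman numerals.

XXXVI = 36
XXXV = 35
36 × 35 = 1260

MCCLX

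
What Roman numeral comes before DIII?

DIII = 503; previous is 502

DII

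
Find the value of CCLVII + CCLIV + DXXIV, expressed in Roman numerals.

CCLVII = 257, CCLIV = 254, DXXIV = 524
257 + 254 = 511
511 + 524 = 1035

MXXXV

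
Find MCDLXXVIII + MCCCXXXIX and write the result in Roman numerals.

MCDLXXVIII = 1478
MCCCXXXIX = 1339
1478 + 1339 = 2817

MMDCCCXVII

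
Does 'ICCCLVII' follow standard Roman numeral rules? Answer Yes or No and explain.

'ICCCLVII': Invalid subtractive combination: IC

No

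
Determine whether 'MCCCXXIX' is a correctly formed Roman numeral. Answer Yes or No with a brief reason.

'MCCCXXIX': Check the rules: uses only the symbols I, V, X, L, C, D, M; no symbol is repeated more than three times in a row; V, L and D each appear at most once; the only place a smaller symbol precedes a larger one is the allowed subtractive pair IX, the symbol right after such a pair (if any) is smaller than the pair's first symbol, and otherwise the values never increase from left to right. Value: M (1000) + C (100) + C (100) + C (100) + X (10) + X (10) + IX (9) = 1329. So it is a valid standard Roman numeral.

Yes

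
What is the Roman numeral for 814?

Convert 814 to Roman numerals:
  814 contains 1×500 (D)
  314 contains 3×100 (CCC)
  14 contains 1×10 (X)
  4 contains 1×4 (IV)

DCCCXIV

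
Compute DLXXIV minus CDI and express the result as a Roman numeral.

DLXXIV = 574
CDI = 401
574 - 401 = 173

CLXXIII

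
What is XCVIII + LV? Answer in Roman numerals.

XCVIII = 98
LV = 55
98 + 55 = 153

CLIII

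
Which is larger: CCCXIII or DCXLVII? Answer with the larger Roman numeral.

CCCXIII = 313
DCXLVII = 647
647 is larger

DCXLVII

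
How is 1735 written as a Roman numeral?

Convert 1735 to Roman numerals:
  1735 contains 1×1000 (M)
  735 contains 1×500 (D)
  235 contains 2×100 (CC)
  35 contains 3×10 (XXX)
  5 contains 1×5 (V)

MDCCXXXV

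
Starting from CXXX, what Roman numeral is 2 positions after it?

CXXX = 130
130 + 2 = 132

CXXXII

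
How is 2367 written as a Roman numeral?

Convert 2367 to Roman numerals:
  2367 contains 2×1000 (MM)
  367 contains 3×100 (CCC)
  67 contains 1×50 (L)
  17 contains 1×10 (X)
  7 contains 1×5 (V)
  2 contains 2×1 (II)

MMCCCLXVII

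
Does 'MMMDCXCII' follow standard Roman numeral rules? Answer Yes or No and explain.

'MMMDCXCII': Check the rules: uses only the symbols I, V, X, L, C, D, M; no symbol is repeated more than three times in a row; V, L and D each appear at most once; the only place a smaller symbol precedes a larger one is the allowed subtractive pair XC, the symbol right after such a pair (if any) is smaller than the pair's first symbol, and otherwise the values never increase from left to right. Value: M (1000) + M (1000) + M (1000) + D (500) + C (100) + XC (90) + I (1) + I (1) = 3692. So it is a valid standard Roman numeral.

Yes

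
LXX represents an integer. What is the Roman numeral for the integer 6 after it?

LXX = 70
70 + 6 = 76

LXXVI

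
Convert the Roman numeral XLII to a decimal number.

XLII: XL=40, I=1, I=1
40 + 1 + 1 = 42

42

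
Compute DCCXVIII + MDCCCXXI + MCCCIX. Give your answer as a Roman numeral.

DCCXVIII = 718, MDCCCXXI = 1821, MCCCIX = 1309
718 + 1821 = 2539
2539 + 1309 = 3848

MMMDCCCXLVIII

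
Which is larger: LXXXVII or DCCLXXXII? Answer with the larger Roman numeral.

LXXXVII = 87
DCCLXXXII = 782
782 is larger

DCCLXXXII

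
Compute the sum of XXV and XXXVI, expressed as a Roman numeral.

XXV = 25
XXXVI = 36
25 + 36 = 61

LXI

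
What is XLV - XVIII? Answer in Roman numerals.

XLV = 45
XVIII = 18
45 - 18 = 27

XXVII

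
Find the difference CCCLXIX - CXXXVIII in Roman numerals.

CCCLXIX = 369
CXXXVIII = 138
369 - 138 = 231

CCXXXI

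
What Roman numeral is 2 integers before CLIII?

CLIII = 153
153 - 2 = 151

CLI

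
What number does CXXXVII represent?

CXXXVII: C=100, X=10, X=10, X=10, V=5, I=1, I=1
100 + 10 + 10 + 10 + 5 + 1 + 1 = 137

137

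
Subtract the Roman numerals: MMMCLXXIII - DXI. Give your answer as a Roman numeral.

MMMCLXXIII = 3173
DXI = 511
3173 - 511 = 2662

MMDCLXII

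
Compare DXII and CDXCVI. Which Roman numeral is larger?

DXII = 512
CDXCVI = 496
512 is larger

DXII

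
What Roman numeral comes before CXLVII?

CXLVII = 147; previous is 146

CXLVI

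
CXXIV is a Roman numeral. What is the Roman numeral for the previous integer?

CXXIV = 124; previous is 123

CXXIII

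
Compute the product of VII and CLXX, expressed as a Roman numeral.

VII = 7
CLXX = 170
7 × 170 = 1190

MCXC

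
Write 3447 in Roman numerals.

Convert 3447 to Roman numerals:
  3447 contains 3×1000 (MMM)
  447 contains 1×400 (CD)
  47 contains 1×40 (XL)
  7 contains 1×5 (V)
  2 contains 2×1 (II)

MMMCDXLVII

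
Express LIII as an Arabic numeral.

LIII: L=50, I=1, I=1, I=1
50 + 1 + 1 + 1 = 53

53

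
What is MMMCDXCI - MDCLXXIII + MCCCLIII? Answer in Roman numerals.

MMMCDXCI = 3491, MDCLXXIII = 1673, MCCCLIII = 1353
3491 - 1673 = 1818
1818 + 1353 = 3171

MMMCLXXI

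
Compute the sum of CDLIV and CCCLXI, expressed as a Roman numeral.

CDLIV = 454
CCCLXI = 361
454 + 361 = 815

DCCCXV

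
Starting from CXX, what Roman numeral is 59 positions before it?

CXX = 120
120 - 59 = 61

LXI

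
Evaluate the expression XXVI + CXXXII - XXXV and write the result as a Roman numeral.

XXVI = 26, CXXXII = 132, XXXV = 35
26 + 132 = 158
158 - 35 = 123

CXXIII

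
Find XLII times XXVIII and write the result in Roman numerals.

XLII = 42
XXVIII = 28
42 × 28 = 1176

MCLXXVI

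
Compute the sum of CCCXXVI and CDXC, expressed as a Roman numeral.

CCCXXVI = 326
CDXC = 490
326 + 490 = 816

DCCCXVI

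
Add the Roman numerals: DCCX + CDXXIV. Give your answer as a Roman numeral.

DCCX = 710
CDXXIV = 424
710 + 424 = 1134

MCXXXIV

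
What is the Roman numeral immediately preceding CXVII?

CXVII = 117; previous is 116

CXVI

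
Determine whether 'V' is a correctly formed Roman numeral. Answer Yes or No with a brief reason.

'V': Check the rules: uses only the symbols I, V, X, L, C, D, M; no symbol is repeated more than three times in a row; V, L and D each appear at most once; no smaller symbol precedes a larger one (values never increase from left to right). Value: V = 5. So it is a valid standard Roman numeral.

Yes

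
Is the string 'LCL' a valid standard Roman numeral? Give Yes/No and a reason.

'LCL': L should not appear more than once

No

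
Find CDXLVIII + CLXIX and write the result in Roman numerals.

CDXLVIII = 448
CLXIX = 169
448 + 169 = 617

DCXVII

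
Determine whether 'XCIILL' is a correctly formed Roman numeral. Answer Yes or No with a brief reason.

'XCIILL': L should not appear more than once

No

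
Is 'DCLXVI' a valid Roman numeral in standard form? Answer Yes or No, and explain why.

'DCLXVI': Check the rules: uses only the symbols I, V, X, L, C, D, M; no symbol is repeated more than three times in a row; V, L and D each appear at most once; no smaller symbol precedes a larger one (values never increase from left to right). Value: D (500) + C (100) + L (50) + X (10) + V (5) + I (1) = 666. So it is a valid standard Roman numeral.

Yes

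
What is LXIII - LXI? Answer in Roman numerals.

LXIII = 63
LXI = 61
63 - 61 = 2

II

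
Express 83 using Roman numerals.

Convert 83 to Roman numerals:
  83 contains 1×50 (L)
  33 contains 3×10 (XXX)
  3 contains 3×1 (III)

LXXXIII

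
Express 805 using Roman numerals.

Convert 805 to Roman numerals:
  805 contains 1×500 (D)
  305 contains 3×100 (CCC)
  5 contains 1×5 (V)

DCCCV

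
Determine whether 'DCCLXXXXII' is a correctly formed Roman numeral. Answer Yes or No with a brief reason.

'DCCLXXXXII': More than 3 consecutive X's

No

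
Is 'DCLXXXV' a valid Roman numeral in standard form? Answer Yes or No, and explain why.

'DCLXXXV': Check the rules: uses only the symbols I, V, X, L, C, D, M; no symbol is repeated more than three times in a row; V, L and D each appear at most once; no smaller symbol precedes a larger one (values never increase from left to right). Value: D (500) + C (100) + L (50) + X (10) + X (10) + X (10) + V (5) = 685. So it is a valid standard Roman numeral.

Yes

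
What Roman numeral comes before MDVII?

MDVII = 1507, so the previous integer is 1507 - 1 = 1506

MDVI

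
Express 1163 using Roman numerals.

Convert 1163 to Roman numerals:
  1163 contains 1×1000 (M)
  163 contains 1×100 (C)
  63 contains 1×50 (L)
  13 contains 1×10 (X)
  3 contains 3×1 (III)

MCLXIII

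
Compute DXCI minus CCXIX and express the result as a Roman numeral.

DXCI = 591
CCXIX = 219
591 - 219 = 372

CCCLXXII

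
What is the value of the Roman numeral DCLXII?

DCLXII: D=500, C=100, L=50, X=10, I=1, I=1
500 + 100 + 50 + 10 + 1 + 1 = 662

662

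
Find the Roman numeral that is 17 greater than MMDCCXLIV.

MMDCCXLIV = 2744
2744 + 17 = 2761

MMDCCLXI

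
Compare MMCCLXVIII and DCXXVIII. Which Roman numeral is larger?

MMCCLXVIII = 2268
DCXXVIII = 628
2268 is larger

MMCCLXVIII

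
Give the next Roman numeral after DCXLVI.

DCXLVI = 646, so the next integer is 646 + 1 = 647

DCXLVII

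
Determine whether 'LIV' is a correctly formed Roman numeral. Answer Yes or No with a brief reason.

'LIV': Check the rules: uses only the symbols I, V, X, L, C, D, M; no symbol is repeated more than three times in a row; V, L and D each appear at most once; the only place a smaller symbol precedes a larger one is the allowed subtractive pair IV, the symbol right after such a pair (if any) is smaller than the pair's first symbol, and otherwise the values never increase from left to right. Value: L (50) + IV (4) = 54. So it is a valid standard Roman numeral.

Yes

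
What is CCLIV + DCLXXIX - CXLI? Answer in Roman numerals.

CCLIV = 254, DCLXXIX = 679, CXLI = 141
254 + 679 = 933
933 - 141 = 792

DCCXCII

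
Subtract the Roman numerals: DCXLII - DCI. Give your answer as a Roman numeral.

DCXLII = 642
DCI = 601
642 - 601 = 41

XLI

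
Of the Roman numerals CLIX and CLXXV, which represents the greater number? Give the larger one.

CLIX = 159
CLXXV = 175
175 is larger

CLXXV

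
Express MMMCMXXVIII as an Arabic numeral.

MMMCMXXVIII: M=1000, M=1000, M=1000, CM=900, X=10, X=10, V=5, I=1, I=1, I=1
1000 + 1000 + 1000 + 900 + 10 + 10 + 5 + 1 + 1 + 1 = 3928

3928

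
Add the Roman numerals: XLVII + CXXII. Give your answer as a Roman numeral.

XLVII = 47
CXXII = 122
47 + 122 = 169

CLXIX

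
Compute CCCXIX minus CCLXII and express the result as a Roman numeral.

CCCXIX = 319
CCLXII = 262
319 - 262 = 57

LVII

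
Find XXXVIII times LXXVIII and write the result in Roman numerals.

XXXVIII = 38
LXXVIII = 78
38 × 78 = 2964

MMCMLXIV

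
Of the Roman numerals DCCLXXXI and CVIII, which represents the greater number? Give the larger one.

DCCLXXXI = 781
CVIII = 108
781 is larger

DCCLXXXI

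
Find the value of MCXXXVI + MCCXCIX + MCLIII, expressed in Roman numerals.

MCXXXVI = 1136, MCCXCIX = 1299, MCLIII = 1153
1136 + 1299 = 2435
2435 + 1153 = 3588

MMMDLXXXVIII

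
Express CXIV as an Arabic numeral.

CXIV: C=100, X=10, IV=4
100 + 10 + 4 = 114

114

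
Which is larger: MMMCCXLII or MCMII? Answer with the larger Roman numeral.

MMMCCXLII = 3242
MCMII = 1902
3242 is larger

MMMCCXLII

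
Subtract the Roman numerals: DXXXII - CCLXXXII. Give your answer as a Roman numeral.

DXXXII = 532
CCLXXXII = 282
532 - 282 = 250

CCL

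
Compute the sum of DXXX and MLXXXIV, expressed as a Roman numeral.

DXXX = 530
MLXXXIV = 1084
530 + 1084 = 1614

MDCXIV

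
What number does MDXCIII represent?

MDXCIII: M=1000, D=500, XC=90, I=1, I=1, I=1
1000 + 500 + 90 + 1 + 1 + 1 = 1593

1593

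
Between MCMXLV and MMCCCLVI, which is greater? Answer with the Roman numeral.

MCMXLV = 1945
MMCCCLVI = 2356
2356 is larger

MMCCCLVI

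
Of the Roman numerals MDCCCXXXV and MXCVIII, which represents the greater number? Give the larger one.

MDCCCXXXV = 1835
MXCVIII = 1098
1835 is larger

MDCCCXXXV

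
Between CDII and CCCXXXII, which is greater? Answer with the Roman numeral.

CDII = 402
CCCXXXII = 332
402 is larger

CDII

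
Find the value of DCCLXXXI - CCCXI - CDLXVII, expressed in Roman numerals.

DCCLXXXI = 781, CCCXI = 311, CDLXVII = 467
781 - 311 = 470
470 - 467 = 3

III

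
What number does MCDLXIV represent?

MCDLXIV: M=1000, CD=400, L=50, X=10, IV=4
1000 + 400 + 50 + 10 + 4 = 1464

1464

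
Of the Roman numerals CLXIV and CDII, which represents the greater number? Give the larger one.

CLXIV = 164
CDII = 402
402 is larger

CDII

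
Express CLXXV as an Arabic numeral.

CLXXV: C=100, L=50, X=10, X=10, V=5
100 + 50 + 10 + 10 + 5 = 175

175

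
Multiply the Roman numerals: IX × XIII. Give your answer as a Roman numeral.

IX = 9
XIII = 13
9 × 13 = 117

CXVII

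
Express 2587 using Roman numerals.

Convert 2587 to Roman numerals:
  2587 contains 2×1000 (MM)
  587 contains 1×500 (D)
  87 contains 1×50 (L)
  37 contains 3×10 (XXX)
  7 contains 1×5 (V)
  2 contains 2×1 (II)

MMDLXXXVII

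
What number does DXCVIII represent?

DXCVIII: D=500, XC=90, V=5, I=1, I=1, I=1
500 + 90 + 5 + 1 + 1 + 1 = 598

598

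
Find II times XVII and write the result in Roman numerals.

II = 2
XVII = 17
2 × 17 = 34

XXXIV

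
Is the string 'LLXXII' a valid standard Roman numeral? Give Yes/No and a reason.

'LLXXII': L should not appear more than once

No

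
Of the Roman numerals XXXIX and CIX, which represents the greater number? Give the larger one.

XXXIX = 39
CIX = 109
109 is larger

CIX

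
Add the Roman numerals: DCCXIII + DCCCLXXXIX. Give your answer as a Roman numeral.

DCCXIII = 713
DCCCLXXXIX = 889
713 + 889 = 1602

MDCII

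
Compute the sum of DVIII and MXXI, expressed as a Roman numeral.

DVIII = 508
MXXI = 1021
508 + 1021 = 1529

MDXXIX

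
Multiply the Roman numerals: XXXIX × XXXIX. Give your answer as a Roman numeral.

XXXIX = 39
XXXIX = 39
39 × 39 = 1521

MDXXI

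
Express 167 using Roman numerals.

Convert 167 to Roman numerals:
  167 contains 1×100 (C)
  67 contains 1×50 (L)
  17 contains 1×10 (X)
  7 contains 1×5 (V)
  2 contains 2×1 (II)

CLXVII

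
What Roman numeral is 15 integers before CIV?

CIV = 104
104 - 15 = 89

LXXXIX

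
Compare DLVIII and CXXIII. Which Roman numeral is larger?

DLVIII = 558
CXXIII = 123
558 is larger

DLVIII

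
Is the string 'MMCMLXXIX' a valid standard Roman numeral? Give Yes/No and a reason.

'MMCMLXXIX': Check the rules: uses only the symbols I, V, X, L, C, D, M; no symbol is repeated more than three times in a row; V, L and D each appear at most once; the only places a smaller symbol precedes a larger one are the allowed subtractive pairs CM, IX, the symbol right after such a pair (if any) is smaller than the pair's first symbol, and otherwise the values never increase from left to right. Value: M (1000) + M (1000) + CM (900) + L (50) + X (10) + X (10) + IX (9) = 2979. So it is a valid standard Roman numeral.

Yes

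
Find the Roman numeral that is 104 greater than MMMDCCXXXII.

MMMDCCXXXII = 3732
3732 + 104 = 3836

MMMDCCCXXXVI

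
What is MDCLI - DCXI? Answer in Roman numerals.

MDCLI = 1651
DCXI = 611
1651 - 611 = 1040

MXL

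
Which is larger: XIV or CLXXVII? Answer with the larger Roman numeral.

XIV = 14
CLXXVII = 177
177 is larger

CLXXVII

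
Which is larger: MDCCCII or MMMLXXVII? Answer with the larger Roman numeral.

MDCCCII = 1802
MMMLXXVII = 3077
3077 is larger

MMMLXXVII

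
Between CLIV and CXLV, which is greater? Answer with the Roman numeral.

CLIV = 154
CXLV = 145
154 is larger

CLIV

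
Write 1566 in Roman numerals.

Convert 1566 to Roman numerals:
  1566 contains 1×1000 (M)
  566 contains 1×500 (D)
  66 contains 1×50 (L)
  16 contains 1×10 (X)
  6 contains 1×5 (V)
  1 contains 1×1 (I)

MDLXVI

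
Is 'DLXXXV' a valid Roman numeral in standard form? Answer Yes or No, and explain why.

'DLXXXV': Check the rules: uses only the symbols I, V, X, L, C, D, M; no symbol is repeated more than three times in a row; V, L and D each appear at most once; no smaller symbol precedes a larger one (values never increase from left to right). Value: D (500) + L (50) + X (10) + X (10) + X (10) + V (5) = 585. So it is a valid standard Roman numeral.

Yes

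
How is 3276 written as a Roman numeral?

Convert 3276 to Roman numerals:
  3276 contains 3×1000 (MMM)
  276 contains 2×100 (CC)
  76 contains 1×50 (L)
  26 contains 2×10 (XX)
  6 contains 1×5 (V)
  1 contains 1×1 (I)

MMMCCLXXVI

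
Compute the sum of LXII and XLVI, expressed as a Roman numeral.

LXII = 62
XLVI = 46
62 + 46 = 108

CVIII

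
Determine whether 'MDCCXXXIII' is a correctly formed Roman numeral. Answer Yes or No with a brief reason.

'MDCCXXXIII': Check the rules: uses only the symbols I, V, X, L, C, D, M; no symbol is repeated more than three times in a row; V, L and D each appear at most once; no smaller symbol precedes a larger one (values never increase from left to right). Value: M (1000) + D (500) + C (100) + C (100) + X (10) + X (10) + X (10) + I (1) + I (1) + I (1) = 1733. So it is a valid standard Roman numeral.

Yes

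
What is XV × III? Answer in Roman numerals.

XV = 15
III = 3
15 × 3 = 45

XLV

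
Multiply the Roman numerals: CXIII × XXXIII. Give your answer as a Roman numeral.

CXIII = 113
XXXIII = 33
113 × 33 = 3729

MMMDCCXXIX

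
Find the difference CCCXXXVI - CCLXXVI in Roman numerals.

CCCXXXVI = 336
CCLXXVI = 276
336 - 276 = 60

LX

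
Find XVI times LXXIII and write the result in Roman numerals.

XVI = 16
LXXIII = 73
16 × 73 = 1168

MCLXVIII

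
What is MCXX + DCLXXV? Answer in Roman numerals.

MCXX = 1120
DCLXXV = 675
1120 + 675 = 1795

MDCCXCV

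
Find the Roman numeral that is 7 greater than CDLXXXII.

CDLXXXII = 482
482 + 7 = 489

CDLXXXIX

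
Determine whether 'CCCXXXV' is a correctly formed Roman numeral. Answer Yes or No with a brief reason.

'CCCXXXV': Check the rules: uses only the symbols I, V, X, L, C, D, M; no symbol is repeated more than three times in a row; V, L and D each appear at most once; no smaller symbol precedes a larger one (values never increase from left to right). Value: C (100) + C (100) + C (100) + X (10) + X (10) + X (10) + V (5) = 335. So it is a valid standard Roman numeral.

Yes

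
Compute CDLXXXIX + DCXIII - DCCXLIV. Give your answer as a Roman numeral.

CDLXXXIX = 489, DCXIII = 613, DCCXLIV = 744
489 + 613 = 1102
1102 - 744 = 358

CCCLVIII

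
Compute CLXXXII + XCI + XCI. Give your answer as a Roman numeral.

CLXXXII = 182, XCI = 91, XCI = 91
182 + 91 = 273
273 + 91 = 364

CCCLXIV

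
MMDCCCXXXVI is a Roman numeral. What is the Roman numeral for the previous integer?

MMDCCCXXXVI = 2836, so the previous integer is 2836 - 1 = 2835

MMDCCCXXXV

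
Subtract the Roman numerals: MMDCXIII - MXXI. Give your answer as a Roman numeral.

MMDCXIII = 2613
MXXI = 1021
2613 - 1021 = 1592

MDXCII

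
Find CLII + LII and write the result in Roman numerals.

CLII = 152
LII = 52
152 + 52 = 204

CCIV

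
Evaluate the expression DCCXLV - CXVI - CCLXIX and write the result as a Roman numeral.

DCCXLV = 745, CXVI = 116, CCLXIX = 269
745 - 116 = 629
629 - 269 = 360

CCCLX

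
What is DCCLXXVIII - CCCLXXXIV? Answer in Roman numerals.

DCCLXXVIII = 778
CCCLXXXIV = 384
778 - 384 = 394

CCCXCIV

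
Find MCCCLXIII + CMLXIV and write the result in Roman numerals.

MCCCLXIII = 1363
CMLXIV = 964
1363 + 964 = 2327

MMCCCXXVII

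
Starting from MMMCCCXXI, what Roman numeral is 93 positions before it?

MMMCCCXXI = 3321
3321 - 93 = 3228

MMMCCXXVIII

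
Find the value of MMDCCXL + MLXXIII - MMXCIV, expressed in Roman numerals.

MMDCCXL = 2740, MLXXIII = 1073, MMXCIV = 2094
2740 + 1073 = 3813
3813 - 2094 = 1719

MDCCXIX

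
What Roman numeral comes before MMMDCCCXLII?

MMMDCCCXLII = 3842; previous is 3841

MMMDCCCXLI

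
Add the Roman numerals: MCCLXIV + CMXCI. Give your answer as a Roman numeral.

MCCLXIV = 1264
CMXCI = 991
1264 + 991 = 2255

MMCCLV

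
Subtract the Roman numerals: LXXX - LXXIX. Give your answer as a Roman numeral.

LXXX = 80
LXXIX = 79
80 - 79 = 1

I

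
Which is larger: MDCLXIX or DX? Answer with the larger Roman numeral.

MDCLXIX = 1669
DX = 510
1669 is larger

MDCLXIX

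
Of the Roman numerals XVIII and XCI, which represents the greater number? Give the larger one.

XVIII = 18
XCI = 91
91 is larger

XCI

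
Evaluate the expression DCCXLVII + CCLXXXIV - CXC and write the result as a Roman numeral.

DCCXLVII = 747, CCLXXXIV = 284, CXC = 190
747 + 284 = 1031
1031 - 190 = 841

DCCCXLI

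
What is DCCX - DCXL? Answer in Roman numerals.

DCCX = 710
DCXL = 640
710 - 640 = 70

LXX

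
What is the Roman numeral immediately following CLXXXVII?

CLXXXVII = 187; next is 188

CLXXXVIII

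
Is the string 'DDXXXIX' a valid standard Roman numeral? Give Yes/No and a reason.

'DDXXXIX': D should not appear more than once

No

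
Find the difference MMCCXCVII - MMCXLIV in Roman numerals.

MMCCXCVII = 2297
MMCXLIV = 2144
2297 - 2144 = 153

CLIII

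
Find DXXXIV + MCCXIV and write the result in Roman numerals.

DXXXIV = 534
MCCXIV = 1214
534 + 1214 = 1748

MDCCXLVIII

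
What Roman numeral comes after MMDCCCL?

MMDCCCL = 2850, so the next integer is 2850 + 1 = 2851

MMDCCCLI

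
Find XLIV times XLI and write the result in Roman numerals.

XLIV = 44
XLI = 41
44 × 41 = 1804

MDCCCIV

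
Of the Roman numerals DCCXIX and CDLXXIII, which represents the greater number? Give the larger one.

DCCXIX = 719
CDLXXIII = 473
719 is larger

DCCXIX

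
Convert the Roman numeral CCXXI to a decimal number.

CCXXI: C=100, C=100, X=10, X=10, I=1
100 + 100 + 10 + 10 + 1 = 221

221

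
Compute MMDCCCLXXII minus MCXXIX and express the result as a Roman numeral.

MMDCCCLXXII = 2872
MCXXIX = 1129
2872 - 1129 = 1743

MDCCXLIII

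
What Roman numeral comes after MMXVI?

MMXVI = 2016; next is 2017

MMXVII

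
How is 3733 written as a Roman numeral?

Convert 3733 to Roman numerals:
  3733 contains 3×1000 (MMM)
  733 contains 1×500 (D)
  233 contains 2×100 (CC)
  33 contains 3×10 (XXX)
  3 contains 3×1 (III)

MMMDCCXXXIII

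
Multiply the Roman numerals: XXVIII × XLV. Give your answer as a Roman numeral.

XXVIII = 28
XLV = 45
28 × 45 = 1260

MCCLX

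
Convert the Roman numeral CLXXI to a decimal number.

CLXXI: C=100, L=50, X=10, X=10, I=1
100 + 50 + 10 + 10 + 1 = 171

171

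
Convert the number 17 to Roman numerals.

Convert 17 to Roman numerals:
  17 contains 1×10 (X)
  7 contains 1×5 (V)
  2 contains 2×1 (II)

XVII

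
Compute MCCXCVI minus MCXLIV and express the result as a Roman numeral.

MCCXCVI = 1296
MCXLIV = 1144
1296 - 1144 = 152

CLII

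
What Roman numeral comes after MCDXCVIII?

MCDXCVIII = 1498; next is 1499

MCDXCIX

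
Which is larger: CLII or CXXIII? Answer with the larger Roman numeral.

CLII = 152
CXXIII = 123
152 is larger

CLII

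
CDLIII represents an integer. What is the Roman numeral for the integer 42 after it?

CDLIII = 453
453 + 42 = 495

CDXCV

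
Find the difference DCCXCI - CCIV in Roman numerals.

DCCXCI = 791
CCIV = 204
791 - 204 = 587

DLXXXVII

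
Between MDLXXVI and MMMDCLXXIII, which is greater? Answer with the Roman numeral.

MDLXXVI = 1576
MMMDCLXXIII = 3673
3673 is larger

MMMDCLXXIII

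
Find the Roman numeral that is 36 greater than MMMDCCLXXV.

MMMDCCLXXV = 3775
3775 + 36 = 3811

MMMDCCCXI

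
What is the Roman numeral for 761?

Convert 761 to Roman numerals:
  761 contains 1×500 (D)
  261 contains 2×100 (CC)
  61 contains 1×50 (L)
  11 contains 1×10 (X)
  1 contains 1×1 (I)

DCCLXI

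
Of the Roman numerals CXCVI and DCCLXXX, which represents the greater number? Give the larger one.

CXCVI = 196
DCCLXXX = 780
780 is larger

DCCLXXX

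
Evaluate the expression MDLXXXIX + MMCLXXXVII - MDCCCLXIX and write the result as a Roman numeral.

MDLXXXIX = 1589, MMCLXXXVII = 2187, MDCCCLXIX = 1869
1589 + 2187 = 3776
3776 - 1869 = 1907

MCMVII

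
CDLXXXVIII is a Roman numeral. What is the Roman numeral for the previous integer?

CDLXXXVIII = 488; previous is 487

CDLXXXVII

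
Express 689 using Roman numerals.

Convert 689 to Roman numerals:
  689 contains 1×500 (D)
  189 contains 1×100 (C)
  89 contains 1×50 (L)
  39 contains 3×10 (XXX)
  9 contains 1×9 (IX)

DCLXXXIX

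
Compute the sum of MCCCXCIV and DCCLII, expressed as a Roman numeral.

MCCCXCIV = 1394
DCCLII = 752
1394 + 752 = 2146

MMCXLVI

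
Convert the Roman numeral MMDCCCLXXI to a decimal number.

MMDCCCLXXI: M=1000, M=1000, D=500, C=100, C=100, C=100, L=50, X=10, X=10, I=1
1000 + 1000 + 500 + 100 + 100 + 100 + 50 + 10 + 10 + 1 = 2871

2871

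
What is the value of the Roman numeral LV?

LV: L=50, V=5
50 + 5 = 55

55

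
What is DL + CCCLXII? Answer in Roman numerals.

DL = 550
CCCLXII = 362
550 + 362 = 912

CMXII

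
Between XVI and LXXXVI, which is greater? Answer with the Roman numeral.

XVI = 16
LXXXVI = 86
86 is larger

LXXXVI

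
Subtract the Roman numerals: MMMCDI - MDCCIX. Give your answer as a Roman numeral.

MMMCDI = 3401
MDCCIX = 1709
3401 - 1709 = 1692

MDCXCII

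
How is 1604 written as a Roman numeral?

Convert 1604 to Roman numerals:
  1604 contains 1×1000 (M)
  604 contains 1×500 (D)
  104 contains 1×100 (C)
  4 contains 1×4 (IV)

MDCIV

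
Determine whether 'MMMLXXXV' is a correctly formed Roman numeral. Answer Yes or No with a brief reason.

'MMMLXXXV': Check the rules: uses only the symbols I, V, X, L, C, D, M; no symbol is repeated more than three times in a row; V, L and D each appear at most once; no smaller symbol precedes a larger one (values never increase from left to right). Value: M (1000) + M (1000) + M (1000) + L (50) + X (10) + X (10) + X (10) + V (5) = 3085. So it is a valid standard Roman numeral.

Yes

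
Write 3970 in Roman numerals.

Convert 3970 to Roman numerals:
  3970 contains 3×1000 (MMM)
  970 contains 1×900 (CM)
  70 contains 1×50 (L)
  20 contains 2×10 (XX)

MMMCMLXX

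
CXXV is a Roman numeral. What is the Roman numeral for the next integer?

CXXV = 125, so the next integer is 125 + 1 = 126

CXXVI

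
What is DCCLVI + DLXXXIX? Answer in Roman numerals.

DCCLVI = 756
DLXXXIX = 589
756 + 589 = 1345

MCCCXLV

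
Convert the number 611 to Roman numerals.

Convert 611 to Roman numerals:
  611 contains 1×500 (D)
  111 contains 1×100 (C)
  11 contains 1×10 (X)
  1 contains 1×1 (I)

DCXI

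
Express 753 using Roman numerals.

Convert 753 to Roman numerals:
  753 contains 1×500 (D)
  253 contains 2×100 (CC)
  53 contains 1×50 (L)
  3 contains 3×1 (III)

DCCLIII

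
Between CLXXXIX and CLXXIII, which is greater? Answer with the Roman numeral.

CLXXXIX = 189
CLXXIII = 173
189 is larger

CLXXXIX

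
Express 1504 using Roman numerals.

Convert 1504 to Roman numerals:
  1504 contains 1×1000 (M)
  504 contains 1×500 (D)
  4 contains 1×4 (IV)

MDIV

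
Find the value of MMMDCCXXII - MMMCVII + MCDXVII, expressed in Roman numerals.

MMMDCCXXII = 3722, MMMCVII = 3107, MCDXVII = 1417
3722 - 3107 = 615
615 + 1417 = 2032

MMXXXII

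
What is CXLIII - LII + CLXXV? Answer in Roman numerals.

CXLIII = 143, LII = 52, CLXXV = 175
143 - 52 = 91
91 + 175 = 266

CCLXVI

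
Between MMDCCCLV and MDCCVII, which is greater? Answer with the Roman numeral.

MMDCCCLV = 2855
MDCCVII = 1707
2855 is larger

MMDCCCLV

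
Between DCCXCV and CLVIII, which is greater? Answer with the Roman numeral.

DCCXCV = 795
CLVIII = 158
795 is larger

DCCXCV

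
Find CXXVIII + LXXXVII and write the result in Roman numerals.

CXXVIII = 128
LXXXVII = 87
128 + 87 = 215

CCXV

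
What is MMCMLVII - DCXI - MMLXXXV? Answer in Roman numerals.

MMCMLVII = 2957, DCXI = 611, MMLXXXV = 2085
2957 - 611 = 2346
2346 - 2085 = 261

CCLXI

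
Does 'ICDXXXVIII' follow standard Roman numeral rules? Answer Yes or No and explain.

'ICDXXXVIII': Invalid subtractive combination: IC

No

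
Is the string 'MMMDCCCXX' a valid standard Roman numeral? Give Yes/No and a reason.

'MMMDCCCXX': Check the rules: uses only the symbols I, V, X, L, C, D, M; no symbol is repeated more than three times in a row; V, L and D each appear at most once; no smaller symbol precedes a larger one (values never increase from left to right). Value: M (1000) + M (1000) + M (1000) + D (500) + C (100) + C (100) + C (100) + X (10) + X (10) = 3820. So it is a valid standard Roman numeral.

Yes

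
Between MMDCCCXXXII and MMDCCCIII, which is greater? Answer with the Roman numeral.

MMDCCCXXXII = 2832
MMDCCCIII = 2803
2832 is larger

MMDCCCXXXII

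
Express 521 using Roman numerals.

Convert 521 to Roman numerals:
  521 contains 1×500 (D)
  21 contains 2×10 (XX)
  1 contains 1×1 (I)

DXXI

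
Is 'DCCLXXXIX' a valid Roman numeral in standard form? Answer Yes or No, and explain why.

'DCCLXXXIX': Check the rules: uses only the symbols I, V, X, L, C, D, M; no symbol is repeated more than three times in a row; V, L and D each appear at most once; the only place a smaller symbol precedes a larger one is the allowed subtractive pair IX, the symbol right after such a pair (if any) is smaller than the pair's first symbol, and otherwise the values never increase from left to right. Value: D (500) + C (100) + C (100) + L (50) + X (10) + X (10) + X (10) + IX (9) = 789. So it is a valid standard Roman numeral.

Yes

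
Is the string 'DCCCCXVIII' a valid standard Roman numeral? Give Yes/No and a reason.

'DCCCCXVIII': More than 3 consecutive C's

No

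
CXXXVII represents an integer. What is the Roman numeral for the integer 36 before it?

CXXXVII = 137
137 - 36 = 101

CI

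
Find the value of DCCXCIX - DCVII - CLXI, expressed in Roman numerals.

DCCXCIX = 799, DCVII = 607, CLXI = 161
799 - 607 = 192
192 - 161 = 31

XXXI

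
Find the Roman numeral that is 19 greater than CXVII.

CXVII = 117
117 + 19 = 136

CXXXVI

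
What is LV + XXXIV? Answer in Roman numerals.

LV = 55
XXXIV = 34
55 + 34 = 89

LXXXIX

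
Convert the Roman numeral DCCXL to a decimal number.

DCCXL: D=500, C=100, C=100, XL=40
500 + 100 + 100 + 40 = 740

740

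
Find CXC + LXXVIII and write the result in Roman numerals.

CXC = 190
LXXVIII = 78
190 + 78 = 268

CCLXVIII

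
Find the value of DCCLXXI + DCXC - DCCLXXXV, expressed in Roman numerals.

DCCLXXI = 771, DCXC = 690, DCCLXXXV = 785
771 + 690 = 1461
1461 - 785 = 676

DCLXXVI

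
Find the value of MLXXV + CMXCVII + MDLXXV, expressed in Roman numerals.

MLXXV = 1075, CMXCVII = 997, MDLXXV = 1575
1075 + 997 = 2072
2072 + 1575 = 3647

MMMDCXLVII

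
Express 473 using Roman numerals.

Convert 473 to Roman numerals:
  473 contains 1×400 (CD)
  73 contains 1×50 (L)
  23 contains 2×10 (XX)
  3 contains 3×1 (III)

CDLXXIII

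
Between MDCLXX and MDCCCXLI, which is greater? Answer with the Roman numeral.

MDCLXX = 1670
MDCCCXLI = 1841
1841 is larger

MDCCCXLI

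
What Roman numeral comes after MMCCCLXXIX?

MMCCCLXXIX = 2379, so the next integer is 2379 + 1 = 2380

MMCCCLXXX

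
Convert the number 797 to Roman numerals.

Convert 797 to Roman numerals:
  797 contains 1×500 (D)
  297 contains 2×100 (CC)
  97 contains 1×90 (XC)
  7 contains 1×5 (V)
  2 contains 2×1 (II)

DCCXCVII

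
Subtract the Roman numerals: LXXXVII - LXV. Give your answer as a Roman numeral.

LXXXVII = 87
LXV = 65
87 - 65 = 22

XXII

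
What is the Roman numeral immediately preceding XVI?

XVI = 16, so the previous integer is 16 - 1 = 15

XV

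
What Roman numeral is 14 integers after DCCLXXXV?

DCCLXXXV = 785
785 + 14 = 799

DCCXCIX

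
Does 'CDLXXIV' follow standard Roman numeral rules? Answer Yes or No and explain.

'CDLXXIV': Check the rules: uses only the symbols I, V, X, L, C, D, M; no symbol is repeated more than three times in a row; V, L and D each appear at most once; the only places a smaller symbol precedes a larger one are the allowed subtractive pairs CD, IV, the symbol right after such a pair (if any) is smaller than the pair's first symbol, and otherwise the values never increase from left to right. Value: CD (400) + L (50) + X (10) + X (10) + IV (4) = 474. So it is a valid standard Roman numeral.

Yes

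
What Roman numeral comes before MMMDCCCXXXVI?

MMMDCCCXXXVI = 3836; previous is 3835

MMMDCCCXXXV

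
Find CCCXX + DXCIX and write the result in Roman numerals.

CCCXX = 320
DXCIX = 599
320 + 599 = 919

CMXIX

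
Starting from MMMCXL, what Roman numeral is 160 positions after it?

MMMCXL = 3140
3140 + 160 = 3300

MMMCCC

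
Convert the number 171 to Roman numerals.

Convert 171 to Roman numerals:
  171 contains 1×100 (C)
  71 contains 1×50 (L)
  21 contains 2×10 (XX)
  1 contains 1×1 (I)

CLXXI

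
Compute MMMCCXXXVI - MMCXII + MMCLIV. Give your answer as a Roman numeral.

MMMCCXXXVI = 3236, MMCXII = 2112, MMCLIV = 2154
3236 - 2112 = 1124
1124 + 2154 = 3278

MMMCCLXXVIII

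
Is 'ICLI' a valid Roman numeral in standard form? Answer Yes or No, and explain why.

'ICLI': Invalid subtractive combination: IC

No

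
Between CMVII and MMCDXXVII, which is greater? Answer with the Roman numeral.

CMVII = 907
MMCDXXVII = 2427
2427 is larger

MMCDXXVII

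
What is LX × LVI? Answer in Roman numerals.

LX = 60
LVI = 56
60 × 56 = 3360

MMMCCCLX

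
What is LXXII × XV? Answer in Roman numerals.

LXXII = 72
XV = 15
72 × 15 = 1080

MLXXX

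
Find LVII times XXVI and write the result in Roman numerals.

LVII = 57
XXVI = 26
57 × 26 = 1482

MCDLXXXII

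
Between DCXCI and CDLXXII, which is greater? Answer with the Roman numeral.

DCXCI = 691
CDLXXII = 472
691 is larger

DCXCI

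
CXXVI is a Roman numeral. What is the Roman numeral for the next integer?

CXXVI = 126; next is 127

CXXVII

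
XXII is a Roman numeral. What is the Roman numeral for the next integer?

XXII = 22; next is 23

XXIII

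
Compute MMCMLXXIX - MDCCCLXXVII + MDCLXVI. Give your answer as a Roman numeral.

MMCMLXXIX = 2979, MDCCCLXXVII = 1877, MDCLXVI = 1666
2979 - 1877 = 1102
1102 + 1666 = 2768

MMDCCLXVIII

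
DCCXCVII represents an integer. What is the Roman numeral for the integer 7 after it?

DCCXCVII = 797
797 + 7 = 804

DCCCIV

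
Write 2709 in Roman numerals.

Convert 2709 to Roman numerals:
  2709 contains 2×1000 (MM)
  709 contains 1×500 (D)
  209 contains 2×100 (CC)
  9 contains 1×9 (IX)

MMDCCIX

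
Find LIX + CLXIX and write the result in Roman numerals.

LIX = 59
CLXIX = 169
59 + 169 = 228

CCXXVIII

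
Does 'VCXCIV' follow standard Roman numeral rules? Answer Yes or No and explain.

'VCXCIV': V should not appear more than once

No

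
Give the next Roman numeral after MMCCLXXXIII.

MMCCLXXXIII = 2283, so the next integer is 2283 + 1 = 2284

MMCCLXXXIV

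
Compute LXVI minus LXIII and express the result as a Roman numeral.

LXVI = 66
LXIII = 63
66 - 63 = 3

III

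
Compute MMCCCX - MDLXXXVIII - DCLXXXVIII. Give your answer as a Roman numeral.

MMCCCX = 2310, MDLXXXVIII = 1588, DCLXXXVIII = 688
2310 - 1588 = 722
722 - 688 = 34

XXXIV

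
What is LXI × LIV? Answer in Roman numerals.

LXI = 61
LIV = 54
61 × 54 = 3294

MMMCCXCIV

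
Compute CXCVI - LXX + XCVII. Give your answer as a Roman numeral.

CXCVI = 196, LXX = 70, XCVII = 97
196 - 70 = 126
126 + 97 = 223

CCXXIII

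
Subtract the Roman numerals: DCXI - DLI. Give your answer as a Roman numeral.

DCXI = 611
DLI = 551
611 - 551 = 60

LX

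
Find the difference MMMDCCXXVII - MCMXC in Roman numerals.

MMMDCCXXVII = 3727
MCMXC = 1990
3727 - 1990 = 1737

MDCCXXXVII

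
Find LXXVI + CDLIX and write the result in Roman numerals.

LXXVI = 76
CDLIX = 459
76 + 459 = 535

DXXXV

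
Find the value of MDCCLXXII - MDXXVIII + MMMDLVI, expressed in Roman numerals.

MDCCLXXII = 1772, MDXXVIII = 1528, MMMDLVI = 3556
1772 - 1528 = 244
244 + 3556 = 3800

MMMDCCC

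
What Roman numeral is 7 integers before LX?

LX = 60
60 - 7 = 53

LIII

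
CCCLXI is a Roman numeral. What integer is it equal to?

CCCLXI: C=100, C=100, C=100, L=50, X=10, I=1
100 + 100 + 100 + 50 + 10 + 1 = 361

361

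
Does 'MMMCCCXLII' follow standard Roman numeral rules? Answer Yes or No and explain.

'MMMCCCXLII': Check the rules: uses only the symbols I, V, X, L, C, D, M; no symbol is repeated more than three times in a row; V, L and D each appear at most once; the only place a smaller symbol precedes a larger one is the allowed subtractive pair XL, the symbol right after such a pair (if any) is smaller than the pair's first symbol, and otherwise the values never increase from left to right. Value: M (1000) + M (1000) + M (1000) + C (100) + C (100) + C (100) + XL (40) + I (1) + I (1) = 3342. So it is a valid standard Roman numeral.

Yes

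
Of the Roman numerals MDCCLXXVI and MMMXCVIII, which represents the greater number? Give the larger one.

MDCCLXXVI = 1776
MMMXCVIII = 3098
3098 is larger

MMMXCVIII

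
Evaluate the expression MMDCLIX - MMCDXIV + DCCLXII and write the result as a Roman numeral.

MMDCLIX = 2659, MMCDXIV = 2414, DCCLXII = 762
2659 - 2414 = 245
245 + 762 = 1007

MVII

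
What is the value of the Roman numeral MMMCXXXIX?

MMMCXXXIX: M=1000, M=1000, M=1000, C=100, X=10, X=10, X=10, IX=9
1000 + 1000 + 1000 + 100 + 10 + 10 + 10 + 9 = 3139

3139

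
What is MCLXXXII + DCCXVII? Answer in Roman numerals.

MCLXXXII = 1182
DCCXVII = 717
1182 + 717 = 1899

MDCCCXCIX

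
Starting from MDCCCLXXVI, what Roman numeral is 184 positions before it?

MDCCCLXXVI = 1876
1876 - 184 = 1692

MDCXCII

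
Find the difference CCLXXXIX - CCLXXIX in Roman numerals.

CCLXXXIX = 289
CCLXXIX = 279
289 - 279 = 10

X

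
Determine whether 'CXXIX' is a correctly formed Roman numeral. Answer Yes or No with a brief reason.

'CXXIX': Check the rules: uses only the symbols I, V, X, L, C, D, M; no symbol is repeated more than three times in a row; V, L and D each appear at most once; the only place a smaller symbol precedes a larger one is the allowed subtractive pair IX, the symbol right after such a pair (if any) is smaller than the pair's first symbol, and otherwise the values never increase from left to right. Value: C (100) + X (10) + X (10) + IX (9) = 129. So it is a valid standard Roman numeral.

Yes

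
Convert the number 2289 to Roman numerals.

Convert 2289 to Roman numerals:
  2289 contains 2×1000 (MM)
  289 contains 2×100 (CC)
  89 contains 1×50 (L)
  39 contains 3×10 (XXX)
  9 contains 1×9 (IX)

MMCCLXXXIX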